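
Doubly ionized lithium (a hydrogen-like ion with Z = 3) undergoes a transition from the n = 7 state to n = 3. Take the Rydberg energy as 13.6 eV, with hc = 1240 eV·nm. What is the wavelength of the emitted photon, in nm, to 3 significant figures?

112 nm

For Z = 3 the level energies scale as Z², so the effective Rydberg energy is 13.6 × 9 = 122.4 eV.
ΔE = 122.4 × (1/3² − 1/7²) = 122.4 × 0.09070 = 11.10 eV.
λ = hc/ΔE = 1240 / 11.10 = 112 nm.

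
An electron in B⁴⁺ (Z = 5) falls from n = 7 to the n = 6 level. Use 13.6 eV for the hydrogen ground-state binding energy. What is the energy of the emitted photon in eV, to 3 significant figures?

2.51 eV

The Bohr energies scale as Z², so for Z = 5: E_n = −340.0/n² eV.
E_7 = −340.0/49 = −6.939 eV and E_6 = −340.0/36 = −9.444 eV.
The photon energy is |E_7 − E_6| = 2.51 eV.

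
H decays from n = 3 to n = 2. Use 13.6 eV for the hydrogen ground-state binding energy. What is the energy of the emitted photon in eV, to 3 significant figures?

1.89 eV

E_3 = −13.60/9 = −1.511 eV and E_2 = −13.60/4 = −3.400 eV.
The photon energy is |E_3 − E_2| = 1.89 eV.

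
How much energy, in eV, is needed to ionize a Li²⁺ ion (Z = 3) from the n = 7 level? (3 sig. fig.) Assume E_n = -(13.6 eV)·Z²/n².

2.50 eV

E_n = −13.6 Z²/n² = −122.4/n² eV for Z = 3.
E_7 = −122.4/49 = −2.50 eV, so ionization (to E = 0) requires 2.50 eV.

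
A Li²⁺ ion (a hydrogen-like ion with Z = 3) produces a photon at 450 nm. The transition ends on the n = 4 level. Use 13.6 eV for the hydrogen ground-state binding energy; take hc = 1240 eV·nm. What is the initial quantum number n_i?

The photon energy is ΔE = hc/λ = 1240 / 450 = 2.756 eV.
With Z = 3, ΔE = 122.4 × (1/n_f² − 1/n_i²), so 1/n_f² − 1/n_i² = 0.02251.
With n_f = 4: 1/n_i² = 1/16 − 0.02251 = 0.03999, so n_i ≈ 5.00.

n_i = 5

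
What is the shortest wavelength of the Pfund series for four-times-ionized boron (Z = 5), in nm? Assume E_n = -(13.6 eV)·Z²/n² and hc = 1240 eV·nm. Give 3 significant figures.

The Pfund series has lower level n_f = 5; the series limit corresponds to n_i → ∞.
ΔE_max = 13.6 × 25 / 5² = 13.60 eV.
λ_min = 1240 / 13.60 = 91.2 nm.

91.2 nm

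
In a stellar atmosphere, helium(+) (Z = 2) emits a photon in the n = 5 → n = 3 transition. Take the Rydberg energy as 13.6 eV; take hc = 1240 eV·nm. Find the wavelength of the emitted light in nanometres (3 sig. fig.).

321 nm

For Z = 2 the level energies scale as Z², so the effective Rydberg energy is 13.6 × 4 = 54.40 eV.
ΔE = 54.40 × (1/3² − 1/5²) = 54.40 × 0.07111 = 3.868 eV.
λ = hc/ΔE = 1240 / 3.868 = 321 nm.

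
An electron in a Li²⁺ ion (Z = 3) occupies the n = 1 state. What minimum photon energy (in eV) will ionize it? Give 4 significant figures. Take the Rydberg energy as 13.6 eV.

E_n = −13.6 Z²/n² = −122.4/n² eV for Z = 3.
E_1 = −122.4/1 = −122.4 eV, so ionization (to E = 0) requires 122.4 eV.

122.4 eV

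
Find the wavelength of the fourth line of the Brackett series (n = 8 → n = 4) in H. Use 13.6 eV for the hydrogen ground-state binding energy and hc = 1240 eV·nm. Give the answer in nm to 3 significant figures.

1950 nm

The Brackett series terminates on n_f = 4; the fourth line has n_i = 4+4 = 8.
ΔE = 13.60 × (1/4² − 1/8²) = 0.6375 eV.
λ = 1240 / 0.6375 = 1950 nm.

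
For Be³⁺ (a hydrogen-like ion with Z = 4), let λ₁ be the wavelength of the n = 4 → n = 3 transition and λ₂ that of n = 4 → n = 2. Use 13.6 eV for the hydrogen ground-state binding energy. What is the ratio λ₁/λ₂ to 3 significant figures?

λ ∝ 1/ΔE ∝ 1/(1/n_f² − 1/n_i²), and the Z² and hc factors cancel in the ratio.
λ₁/λ₂ = (1/2² − 1/4²)/(1/3² − 1/4²) = 0.1875/0.04861 = 3.86.

3.86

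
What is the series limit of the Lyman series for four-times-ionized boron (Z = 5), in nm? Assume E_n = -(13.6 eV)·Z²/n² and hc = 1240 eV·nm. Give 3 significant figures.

3.65 nm

The Lyman series has lower level n_f = 1; the series limit corresponds to n_i → ∞.
ΔE_max = 13.6 × 25 / 1² = 340.0 eV.
λ_min = 1240 / 340.0 = 3.65 nm.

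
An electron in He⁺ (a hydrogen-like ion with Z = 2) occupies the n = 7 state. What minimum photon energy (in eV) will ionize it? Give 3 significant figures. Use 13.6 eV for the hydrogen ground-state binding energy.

1.11 eV

E_n = −13.6 Z²/n² = −54.40/n² eV for Z = 2.
E_7 = −54.40/49 = −1.11 eV, so ionization (to E = 0) requires 1.11 eV.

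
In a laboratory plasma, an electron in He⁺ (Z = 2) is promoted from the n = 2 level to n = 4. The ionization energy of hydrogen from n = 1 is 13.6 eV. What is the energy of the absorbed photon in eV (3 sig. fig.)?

10.2 eV

The Bohr energies scale as Z², so for Z = 2: E_n = −54.40/n² eV.
E_4 = −54.40/16 = −3.400 eV and E_2 = −54.40/4 = −13.60 eV.
The photon energy is |E_4 − E_2| = 10.2 eV.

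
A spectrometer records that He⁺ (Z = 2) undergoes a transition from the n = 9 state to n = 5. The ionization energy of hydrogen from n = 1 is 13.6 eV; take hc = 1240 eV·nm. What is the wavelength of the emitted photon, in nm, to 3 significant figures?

For Z = 2 the level energies scale as Z², so the effective Rydberg energy is 13.6 × 4 = 54.40 eV.
ΔE = 54.40 × (1/5² − 1/9²) = 54.40 × 0.02765 = 1.504 eV.
λ = hc/ΔE = 1240 / 1.504 = 824 nm.

824 nm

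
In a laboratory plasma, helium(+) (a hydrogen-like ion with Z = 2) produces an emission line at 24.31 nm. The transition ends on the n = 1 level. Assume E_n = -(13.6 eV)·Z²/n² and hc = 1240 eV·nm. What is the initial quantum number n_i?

n_i = 4

The photon energy is ΔE = hc/λ = 1240 / 24.31 = 51.01 eV.
With Z = 2, ΔE = 54.40 × (1/n_f² − 1/n_i²), so 1/n_f² − 1/n_i² = 0.9376.
With n_f = 1: 1/n_i² = 1/1 − 0.9376 = 0.06236, so n_i ≈ 4.00.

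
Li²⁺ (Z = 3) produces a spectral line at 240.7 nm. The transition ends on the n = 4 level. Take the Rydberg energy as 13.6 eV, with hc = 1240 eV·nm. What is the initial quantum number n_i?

n_i = 7

The photon energy is ΔE = hc/λ = 1240 / 240.7 = 5.152 eV.
With Z = 3, ΔE = 122.4 × (1/n_f² − 1/n_i²), so 1/n_f² − 1/n_i² = 0.04209.
With n_f = 4: 1/n_i² = 1/16 − 0.04209 = 0.02041, so n_i ≈ 7.00.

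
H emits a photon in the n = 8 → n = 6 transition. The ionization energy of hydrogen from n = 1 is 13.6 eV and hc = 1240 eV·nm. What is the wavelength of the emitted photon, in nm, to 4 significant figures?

ΔE = 13.60 × (1/6² − 1/8²) = 13.60 × 0.01215 = 0.1653 eV.
λ = hc/ΔE = 1240 / 0.1653 = 7503 nm.

7503 nm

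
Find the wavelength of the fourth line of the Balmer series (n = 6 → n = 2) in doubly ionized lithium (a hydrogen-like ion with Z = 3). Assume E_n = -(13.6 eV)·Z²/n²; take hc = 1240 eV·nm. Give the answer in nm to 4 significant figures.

45.59 nm

The Balmer series terminates on n_f = 2; the fourth line has n_i = 2+4 = 6.
ΔE = 122.4 × (1/2² − 1/6²) = 27.20 eV.
λ = 1240 / 27.20 = 45.59 nm.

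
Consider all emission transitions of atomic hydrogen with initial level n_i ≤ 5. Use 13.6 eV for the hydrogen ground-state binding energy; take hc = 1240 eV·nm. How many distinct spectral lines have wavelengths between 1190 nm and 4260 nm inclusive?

3

Enumerate all n_i → n_f pairs with 1 ≤ n_f < n_i ≤ 5 and compute λ = 1240 / [13.6·1·(1/n_f² − 1/n_i²)].
Lines falling in [1190, 4260] nm: 5→3 (1282 nm), 4→3 (1876 nm), 5→4 (4052 nm).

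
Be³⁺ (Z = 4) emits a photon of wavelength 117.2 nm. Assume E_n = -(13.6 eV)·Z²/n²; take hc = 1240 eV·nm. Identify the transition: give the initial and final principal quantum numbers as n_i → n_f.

n_i = 4, n_f = 3

The photon energy is ΔE = hc/λ = 1240 / 117.2 = 10.58 eV.
With Z = 4, ΔE = 217.6 × (1/n_f² − 1/n_i²), so 1/n_f² − 1/n_i² = 0.04862.
Trying n_f = 3 gives 1/n_i² = 0.06249, i.e. n_i ≈ 4; this pair matches.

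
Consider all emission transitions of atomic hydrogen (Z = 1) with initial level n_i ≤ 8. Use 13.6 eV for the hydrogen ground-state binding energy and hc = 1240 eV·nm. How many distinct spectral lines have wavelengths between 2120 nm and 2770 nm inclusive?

2

Enumerate all n_i → n_f pairs with 1 ≤ n_f < n_i ≤ 8 and compute λ = 1240 / [13.6·1·(1/n_f² − 1/n_i²)].
Lines falling in [2120, 2770] nm: 7→4 (2166 nm), 6→4 (2626 nm).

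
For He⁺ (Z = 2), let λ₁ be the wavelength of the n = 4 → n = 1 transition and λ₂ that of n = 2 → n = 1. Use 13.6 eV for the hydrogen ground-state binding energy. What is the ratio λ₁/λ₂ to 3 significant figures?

0.800

λ ∝ 1/ΔE ∝ 1/(1/n_f² − 1/n_i²), and the Z² and hc factors cancel in the ratio.
λ₁/λ₂ = (1/1² − 1/2²)/(1/1² − 1/4²) = 0.7500/0.9375 = 0.800.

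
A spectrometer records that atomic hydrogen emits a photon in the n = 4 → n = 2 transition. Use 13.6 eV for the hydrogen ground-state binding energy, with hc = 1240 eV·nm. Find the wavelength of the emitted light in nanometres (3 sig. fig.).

ΔE = 13.60 × (1/2² − 1/4²) = 13.60 × 0.1875 = 2.550 eV.
λ = hc/ΔE = 1240 / 2.550 = 486 nm.

486 nm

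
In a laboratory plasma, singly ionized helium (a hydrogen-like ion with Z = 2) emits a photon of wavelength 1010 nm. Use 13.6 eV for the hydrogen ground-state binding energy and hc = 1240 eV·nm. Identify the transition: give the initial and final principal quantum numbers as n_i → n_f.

The photon energy is ΔE = hc/λ = 1240 / 1010 = 1.228 eV.
With Z = 2, ΔE = 54.40 × (1/n_f² − 1/n_i²), so 1/n_f² − 1/n_i² = 0.02257.
Trying n_f = 4 gives 1/n_i² = 0.03993, i.e. n_i ≈ 5; this pair matches.

n_i = 5, n_f = 4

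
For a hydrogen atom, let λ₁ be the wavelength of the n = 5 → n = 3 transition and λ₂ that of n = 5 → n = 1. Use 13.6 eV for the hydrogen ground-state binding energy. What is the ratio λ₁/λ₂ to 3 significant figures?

λ ∝ 1/ΔE ∝ 1/(1/n_f² − 1/n_i²), and the Z² and hc factors cancel in the ratio.
λ₁/λ₂ = (1/1² − 1/5²)/(1/3² − 1/5²) = 0.9600/0.07111 = 13.5.

13.5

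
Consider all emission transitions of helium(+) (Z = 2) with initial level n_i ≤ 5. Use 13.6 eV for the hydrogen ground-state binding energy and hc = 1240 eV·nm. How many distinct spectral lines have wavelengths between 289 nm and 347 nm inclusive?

1

Enumerate all n_i → n_f pairs with 1 ≤ n_f < n_i ≤ 5 and compute λ = 1240 / [13.6·4·(1/n_f² − 1/n_i²)].
Lines falling in [289, 347] nm: 5→3 (320.5 nm).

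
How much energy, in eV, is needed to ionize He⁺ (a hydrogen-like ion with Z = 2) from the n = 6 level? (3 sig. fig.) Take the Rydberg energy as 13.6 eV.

1.51 eV

E_n = −13.6 Z²/n² = −54.40/n² eV for Z = 2.
E_6 = −54.40/36 = −1.51 eV, so ionization (to E = 0) requires 1.51 eV.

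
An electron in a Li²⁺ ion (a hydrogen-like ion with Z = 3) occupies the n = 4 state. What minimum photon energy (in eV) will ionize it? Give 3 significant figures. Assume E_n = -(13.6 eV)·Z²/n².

E_n = −13.6 Z²/n² = −122.4/n² eV for Z = 3.
E_4 = −122.4/16 = −7.65 eV, so ionization (to E = 0) requires 7.65 eV.

7.65 eV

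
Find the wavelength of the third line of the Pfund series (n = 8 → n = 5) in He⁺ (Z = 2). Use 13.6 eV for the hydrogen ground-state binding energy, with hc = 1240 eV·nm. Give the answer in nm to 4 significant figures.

935.1 nm

The Pfund series terminates on n_f = 5; the third line has n_i = 5+3 = 8.
ΔE = 54.40 × (1/5² − 1/8²) = 1.326 eV.
λ = 1240 / 1.326 = 935.1 nm.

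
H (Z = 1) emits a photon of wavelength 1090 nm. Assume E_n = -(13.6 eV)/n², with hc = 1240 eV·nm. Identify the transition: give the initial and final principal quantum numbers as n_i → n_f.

n_i = 6, n_f = 3

The photon energy is ΔE = hc/λ = 1240 / 1090 = 1.138 eV.
With Z = 1, ΔE = 13.60 × (1/n_f² − 1/n_i²), so 1/n_f² − 1/n_i² = 0.08365.
Trying n_f = 3 gives 1/n_i² = 0.02746, i.e. n_i ≈ 6; this pair matches.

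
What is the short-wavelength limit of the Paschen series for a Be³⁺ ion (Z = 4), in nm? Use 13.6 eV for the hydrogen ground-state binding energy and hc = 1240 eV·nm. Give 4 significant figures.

The Paschen series has lower level n_f = 3; the series limit corresponds to n_i → ∞.
ΔE_max = 13.6 × 16 / 3² = 24.18 eV.
λ_min = 1240 / 24.18 = 51.29 nm.

51.29 nm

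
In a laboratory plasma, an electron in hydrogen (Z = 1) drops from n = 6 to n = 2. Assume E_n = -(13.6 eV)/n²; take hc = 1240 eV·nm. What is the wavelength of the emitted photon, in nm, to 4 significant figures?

ΔE = 13.60 × (1/2² − 1/6²) = 13.60 × 0.2222 = 3.022 eV.
λ = hc/ΔE = 1240 / 3.022 = 410.3 nm.
This line belongs to the Balmer series.

410.3 nm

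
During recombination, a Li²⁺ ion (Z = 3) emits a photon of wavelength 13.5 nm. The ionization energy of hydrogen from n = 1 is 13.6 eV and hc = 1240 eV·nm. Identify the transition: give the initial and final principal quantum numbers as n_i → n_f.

n_i = 2, n_f = 1

The photon energy is ΔE = hc/λ = 1240 / 13.5 = 91.85 eV.
With Z = 3, ΔE = 122.4 × (1/n_f² − 1/n_i²), so 1/n_f² − 1/n_i² = 0.7504.
Trying n_f = 1 gives 1/n_i² = 0.2496, i.e. n_i ≈ 2; this pair matches.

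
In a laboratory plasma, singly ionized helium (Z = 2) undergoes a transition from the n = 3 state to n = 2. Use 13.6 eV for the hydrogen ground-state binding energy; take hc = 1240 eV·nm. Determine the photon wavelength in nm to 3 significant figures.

164 nm

For Z = 2 the level energies scale as Z², so the effective Rydberg energy is 13.6 × 4 = 54.40 eV.
ΔE = 54.40 × (1/2² − 1/3²) = 54.40 × 0.1389 = 7.556 eV.
λ = hc/ΔE = 1240 / 7.556 = 164 nm.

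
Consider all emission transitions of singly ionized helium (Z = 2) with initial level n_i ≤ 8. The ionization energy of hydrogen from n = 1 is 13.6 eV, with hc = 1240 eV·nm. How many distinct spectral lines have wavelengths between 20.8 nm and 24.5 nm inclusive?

5

Enumerate all n_i → n_f pairs with 1 ≤ n_f < n_i ≤ 8 and compute λ = 1240 / [13.6·4·(1/n_f² − 1/n_i²)].
Lines falling in [20.8, 24.5] nm: 8→1 (23.16 nm), 7→1 (23.27 nm), 6→1 (23.45 nm), 5→1 (23.74 nm), 4→1 (24.31 nm).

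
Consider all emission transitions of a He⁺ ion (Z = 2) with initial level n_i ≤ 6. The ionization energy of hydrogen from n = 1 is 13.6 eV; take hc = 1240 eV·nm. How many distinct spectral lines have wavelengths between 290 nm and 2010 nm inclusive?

Enumerate all n_i → n_f pairs with 1 ≤ n_f < n_i ≤ 6 and compute λ = 1240 / [13.6·4·(1/n_f² − 1/n_i²)].
Lines falling in [290, 2010] nm: 5→3 (320.5 nm), 4→3 (468.9 nm), 6→4 (656.5 nm), 5→4 (1013 nm), 6→5 (1865 nm).

5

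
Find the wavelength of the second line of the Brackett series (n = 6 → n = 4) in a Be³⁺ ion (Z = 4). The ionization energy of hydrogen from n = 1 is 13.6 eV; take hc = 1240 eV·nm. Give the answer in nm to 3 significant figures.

The Brackett series terminates on n_f = 4; the second line has n_i = 4+2 = 6.
ΔE = 217.6 × (1/4² − 1/6²) = 7.556 eV.
λ = 1240 / 7.556 = 164 nm.

164 nm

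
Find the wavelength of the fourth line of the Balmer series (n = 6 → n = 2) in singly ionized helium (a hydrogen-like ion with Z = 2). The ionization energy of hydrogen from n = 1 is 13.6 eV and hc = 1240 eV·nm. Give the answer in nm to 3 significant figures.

The Balmer series terminates on n_f = 2; the fourth line has n_i = 2+4 = 6.
ΔE = 54.40 × (1/2² − 1/6²) = 12.09 eV.
λ = 1240 / 12.09 = 103 nm.

103 nm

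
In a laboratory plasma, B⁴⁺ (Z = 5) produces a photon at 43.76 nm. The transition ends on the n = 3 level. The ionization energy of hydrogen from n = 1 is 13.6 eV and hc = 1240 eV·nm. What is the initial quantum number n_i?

n_i = 6

The photon energy is ΔE = hc/λ = 1240 / 43.76 = 28.34 eV.
With Z = 5, ΔE = 340.0 × (1/n_f² − 1/n_i²), so 1/n_f² − 1/n_i² = 0.08334.
With n_f = 3: 1/n_i² = 1/9 − 0.08334 = 0.02777, so n_i ≈ 6.00.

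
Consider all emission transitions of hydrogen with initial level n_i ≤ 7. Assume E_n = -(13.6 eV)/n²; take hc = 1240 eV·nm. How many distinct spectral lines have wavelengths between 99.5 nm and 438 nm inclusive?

5

Enumerate all n_i → n_f pairs with 1 ≤ n_f < n_i ≤ 7 and compute λ = 1240 / [13.6·1·(1/n_f² − 1/n_i²)].
Lines falling in [99.5, 438] nm: 3→1 (102.6 nm), 2→1 (121.6 nm), 7→2 (397.1 nm), 6→2 (410.3 nm), 5→2 (434.2 nm).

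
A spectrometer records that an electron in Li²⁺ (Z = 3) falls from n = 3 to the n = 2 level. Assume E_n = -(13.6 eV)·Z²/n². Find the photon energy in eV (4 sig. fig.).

17.00 eV

The Bohr energies scale as Z², so for Z = 3: E_n = −122.4/n² eV.
E_3 = −122.4/9 = −13.60 eV and E_2 = −122.4/4 = −30.60 eV.
The photon energy is |E_3 − E_2| = 17.00 eV.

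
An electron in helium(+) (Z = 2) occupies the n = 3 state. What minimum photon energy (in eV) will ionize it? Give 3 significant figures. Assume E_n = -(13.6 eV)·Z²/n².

E_n = −13.6 Z²/n² = −54.40/n² eV for Z = 2.
E_3 = −54.40/9 = −6.04 eV, so ionization (to E = 0) requires 6.04 eV.

6.04 eV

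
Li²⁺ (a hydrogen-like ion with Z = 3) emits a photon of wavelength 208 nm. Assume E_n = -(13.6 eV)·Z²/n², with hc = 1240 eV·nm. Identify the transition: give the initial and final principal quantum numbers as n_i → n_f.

The photon energy is ΔE = hc/λ = 1240 / 208 = 5.962 eV.
With Z = 3, ΔE = 122.4 × (1/n_f² − 1/n_i²), so 1/n_f² − 1/n_i² = 0.04871.
Trying n_f = 3 gives 1/n_i² = 0.06241, i.e. n_i ≈ 4; this pair matches.

n_i = 4, n_f = 3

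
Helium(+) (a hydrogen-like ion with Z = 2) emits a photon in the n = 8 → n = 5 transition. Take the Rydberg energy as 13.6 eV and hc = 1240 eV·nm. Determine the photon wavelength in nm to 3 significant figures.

935 nm

For Z = 2 the level energies scale as Z², so the effective Rydberg energy is 13.6 × 4 = 54.40 eV.
ΔE = 54.40 × (1/5² − 1/8²) = 54.40 × 0.02438 = 1.326 eV.
λ = hc/ΔE = 1240 / 1.326 = 935 nm.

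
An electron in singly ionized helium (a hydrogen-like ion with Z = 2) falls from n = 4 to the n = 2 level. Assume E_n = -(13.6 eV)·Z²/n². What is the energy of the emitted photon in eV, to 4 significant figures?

10.20 eV

The Bohr energies scale as Z², so for Z = 2: E_n = −54.40/n² eV.
E_4 = −54.40/16 = −3.400 eV and E_2 = −54.40/4 = −13.60 eV.
The photon energy is |E_4 − E_2| = 10.20 eV.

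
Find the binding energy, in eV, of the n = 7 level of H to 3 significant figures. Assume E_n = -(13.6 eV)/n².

0.278 eV

E_7 = −13.60/49 = −0.278 eV, so ionization (to E = 0) requires 0.278 eV.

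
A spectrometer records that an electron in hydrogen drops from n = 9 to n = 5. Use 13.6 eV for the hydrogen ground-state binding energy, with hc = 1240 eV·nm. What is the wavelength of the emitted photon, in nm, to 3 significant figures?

3300 nm

ΔE = 13.60 × (1/5² − 1/9²) = 13.60 × 0.02765 = 0.3761 eV.
λ = hc/ΔE = 1240 / 0.3761 = 3300 nm.
This line belongs to the Pfund series.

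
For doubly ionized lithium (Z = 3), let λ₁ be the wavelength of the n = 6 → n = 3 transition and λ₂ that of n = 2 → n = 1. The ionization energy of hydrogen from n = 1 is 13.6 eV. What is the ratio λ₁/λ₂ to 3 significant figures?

λ ∝ 1/ΔE ∝ 1/(1/n_f² − 1/n_i²), and the Z² and hc factors cancel in the ratio.
λ₁/λ₂ = (1/1² − 1/2²)/(1/3² − 1/6²) = 0.7500/0.08333 = 9.00.

9.00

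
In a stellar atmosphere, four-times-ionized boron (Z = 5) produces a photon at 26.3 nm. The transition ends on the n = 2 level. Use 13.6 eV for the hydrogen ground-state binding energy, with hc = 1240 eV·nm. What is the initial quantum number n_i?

n_i = 3

The photon energy is ΔE = hc/λ = 1240 / 26.3 = 47.15 eV.
With Z = 5, ΔE = 340.0 × (1/n_f² − 1/n_i²), so 1/n_f² − 1/n_i² = 0.1387.
With n_f = 2: 1/n_i² = 1/4 − 0.1387 = 0.1113, so n_i ≈ 3.00.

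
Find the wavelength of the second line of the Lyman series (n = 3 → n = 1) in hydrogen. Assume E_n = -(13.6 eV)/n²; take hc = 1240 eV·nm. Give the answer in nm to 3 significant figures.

The Lyman series terminates on n_f = 1; the second line has n_i = 1+2 = 3.
ΔE = 13.60 × (1/1² − 1/3²) = 12.09 eV.
λ = 1240 / 12.09 = 103 nm.

103 nm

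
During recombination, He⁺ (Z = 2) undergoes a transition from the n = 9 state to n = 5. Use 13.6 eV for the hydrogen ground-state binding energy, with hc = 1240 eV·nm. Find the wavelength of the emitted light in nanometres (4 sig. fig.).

For Z = 2 the level energies scale as Z², so the effective Rydberg energy is 13.6 × 4 = 54.40 eV.
ΔE = 54.40 × (1/5² − 1/9²) = 54.40 × 0.02765 = 1.504 eV.
λ = hc/ΔE = 1240 / 1.504 = 824.3 nm.

824.3 nm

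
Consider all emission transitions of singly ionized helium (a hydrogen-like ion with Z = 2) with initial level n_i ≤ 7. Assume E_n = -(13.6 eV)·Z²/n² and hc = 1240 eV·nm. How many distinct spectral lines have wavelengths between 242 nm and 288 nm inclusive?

2

Enumerate all n_i → n_f pairs with 1 ≤ n_f < n_i ≤ 7 and compute λ = 1240 / [13.6·4·(1/n_f² − 1/n_i²)].
Lines falling in [242, 288] nm: 7→3 (251.3 nm), 6→3 (273.5 nm).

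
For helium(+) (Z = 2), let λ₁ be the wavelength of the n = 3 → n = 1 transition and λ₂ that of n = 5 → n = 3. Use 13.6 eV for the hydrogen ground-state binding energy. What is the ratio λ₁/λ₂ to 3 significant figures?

0.0800

λ ∝ 1/ΔE ∝ 1/(1/n_f² − 1/n_i²), and the Z² and hc factors cancel in the ratio.
λ₁/λ₂ = (1/3² − 1/5²)/(1/1² − 1/3²) = 0.07111/0.8889 = 0.0800.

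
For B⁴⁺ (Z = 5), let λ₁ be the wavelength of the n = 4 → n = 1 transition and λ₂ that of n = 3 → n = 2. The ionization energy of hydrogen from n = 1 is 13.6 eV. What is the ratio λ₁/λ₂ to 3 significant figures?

λ ∝ 1/ΔE ∝ 1/(1/n_f² − 1/n_i²), and the Z² and hc factors cancel in the ratio.
λ₁/λ₂ = (1/2² − 1/3²)/(1/1² − 1/4²) = 0.1389/0.9375 = 0.148.

0.148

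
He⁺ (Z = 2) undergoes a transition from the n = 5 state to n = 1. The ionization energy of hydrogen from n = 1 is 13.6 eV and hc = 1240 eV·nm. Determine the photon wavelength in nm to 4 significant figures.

23.74 nm

For Z = 2 the level energies scale as Z², so the effective Rydberg energy is 13.6 × 4 = 54.40 eV.
ΔE = 54.40 × (1/1² − 1/5²) = 54.40 × 0.9600 = 52.22 eV.
λ = hc/ΔE = 1240 / 52.22 = 23.74 nm.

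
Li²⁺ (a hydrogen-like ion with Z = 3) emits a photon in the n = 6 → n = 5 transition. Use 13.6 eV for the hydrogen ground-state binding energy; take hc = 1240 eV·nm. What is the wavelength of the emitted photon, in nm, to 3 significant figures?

For Z = 3 the level energies scale as Z², so the effective Rydberg energy is 13.6 × 9 = 122.4 eV.
ΔE = 122.4 × (1/5² − 1/6²) = 122.4 × 0.01222 = 1.496 eV.
λ = hc/ΔE = 1240 / 1.496 = 829 nm.

829 nm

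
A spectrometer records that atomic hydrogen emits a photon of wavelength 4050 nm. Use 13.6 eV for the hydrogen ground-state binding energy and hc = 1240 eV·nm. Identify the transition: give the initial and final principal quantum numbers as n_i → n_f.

The photon energy is ΔE = hc/λ = 1240 / 4050 = 0.3062 eV.
With Z = 1, ΔE = 13.60 × (1/n_f² − 1/n_i²), so 1/n_f² − 1/n_i² = 0.02251.
Trying n_f = 4 gives 1/n_i² = 0.03999, i.e. n_i ≈ 5; this pair matches.

n_i = 5, n_f = 4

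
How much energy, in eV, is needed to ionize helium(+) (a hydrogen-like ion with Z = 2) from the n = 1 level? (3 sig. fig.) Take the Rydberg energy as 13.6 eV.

E_n = −13.6 Z²/n² = −54.40/n² eV for Z = 2.
E_1 = −54.40/1 = −54.4 eV, so ionization (to E = 0) requires 54.4 eV.

54.4 eV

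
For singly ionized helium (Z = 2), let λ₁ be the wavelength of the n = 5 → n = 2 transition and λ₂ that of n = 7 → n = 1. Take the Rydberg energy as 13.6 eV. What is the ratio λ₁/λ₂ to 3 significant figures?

λ ∝ 1/ΔE ∝ 1/(1/n_f² − 1/n_i²), and the Z² and hc factors cancel in the ratio.
λ₁/λ₂ = (1/1² − 1/7²)/(1/2² − 1/5²) = 0.9796/0.2100 = 4.66.

4.66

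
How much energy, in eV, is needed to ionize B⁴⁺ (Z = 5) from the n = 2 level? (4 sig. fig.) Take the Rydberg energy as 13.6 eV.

E_n = −13.6 Z²/n² = −340.0/n² eV for Z = 5.
E_2 = −340.0/4 = −85.00 eV, so ionization (to E = 0) requires 85.00 eV.

85.00 eV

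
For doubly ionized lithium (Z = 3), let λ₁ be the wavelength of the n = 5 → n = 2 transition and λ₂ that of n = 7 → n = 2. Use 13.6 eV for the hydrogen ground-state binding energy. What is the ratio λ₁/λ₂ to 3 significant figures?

1.09

λ ∝ 1/ΔE ∝ 1/(1/n_f² − 1/n_i²), and the Z² and hc factors cancel in the ratio.
λ₁/λ₂ = (1/2² − 1/7²)/(1/2² − 1/5²) = 0.2296/0.2100 = 1.09.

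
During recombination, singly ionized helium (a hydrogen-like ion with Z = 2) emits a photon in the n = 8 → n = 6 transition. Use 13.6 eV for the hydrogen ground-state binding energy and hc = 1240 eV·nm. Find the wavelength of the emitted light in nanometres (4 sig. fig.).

For Z = 2 the level energies scale as Z², so the effective Rydberg energy is 13.6 × 4 = 54.40 eV.
ΔE = 54.40 × (1/6² − 1/8²) = 54.40 × 0.01215 = 0.6611 eV.
λ = hc/ΔE = 1240 / 0.6611 = 1876 nm.

1876 nm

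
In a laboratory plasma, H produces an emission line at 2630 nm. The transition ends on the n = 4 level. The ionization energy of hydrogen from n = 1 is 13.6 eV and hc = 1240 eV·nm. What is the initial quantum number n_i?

n_i = 6

The photon energy is ΔE = hc/λ = 1240 / 2630 = 0.4715 eV.
With Z = 1, ΔE = 13.60 × (1/n_f² − 1/n_i²), so 1/n_f² − 1/n_i² = 0.03467.
With n_f = 4: 1/n_i² = 1/16 − 0.03467 = 0.02783, so n_i ≈ 5.99.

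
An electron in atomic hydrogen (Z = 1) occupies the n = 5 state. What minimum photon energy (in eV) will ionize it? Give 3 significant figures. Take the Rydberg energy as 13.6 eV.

E_5 = −13.60/25 = −0.544 eV, so ionization (to E = 0) requires 0.544 eV.

0.544 eV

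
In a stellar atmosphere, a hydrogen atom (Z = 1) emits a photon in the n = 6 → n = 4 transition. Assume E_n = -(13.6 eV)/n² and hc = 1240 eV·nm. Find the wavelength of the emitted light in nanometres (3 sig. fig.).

2630 nm

ΔE = 13.60 × (1/4² − 1/6²) = 13.60 × 0.03472 = 0.4722 eV.
λ = hc/ΔE = 1240 / 0.4722 = 2630 nm.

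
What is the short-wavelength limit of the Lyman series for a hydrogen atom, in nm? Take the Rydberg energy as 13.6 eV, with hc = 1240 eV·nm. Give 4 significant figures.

91.18 nm

The Lyman series has lower level n_f = 1; the series limit corresponds to n_i → ∞.
ΔE_max = 13.6 × 1 / 1² = 13.60 eV.
λ_min = 1240 / 13.60 = 91.18 nm.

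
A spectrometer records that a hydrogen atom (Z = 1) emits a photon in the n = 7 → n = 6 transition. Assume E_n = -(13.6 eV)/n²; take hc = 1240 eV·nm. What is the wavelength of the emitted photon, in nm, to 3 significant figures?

12400 nm

ΔE = 13.60 × (1/6² − 1/7²) = 13.60 × 0.007370 = 0.1002 eV.
λ = hc/ΔE = 1240 / 0.1002 = 12400 nm.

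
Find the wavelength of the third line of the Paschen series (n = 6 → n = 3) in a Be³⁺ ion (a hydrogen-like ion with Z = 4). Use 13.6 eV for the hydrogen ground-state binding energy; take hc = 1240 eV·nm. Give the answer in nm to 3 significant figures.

68.4 nm

The Paschen series terminates on n_f = 3; the third line has n_i = 3+3 = 6.
ΔE = 217.6 × (1/3² − 1/6²) = 18.13 eV.
λ = 1240 / 18.13 = 68.4 nm.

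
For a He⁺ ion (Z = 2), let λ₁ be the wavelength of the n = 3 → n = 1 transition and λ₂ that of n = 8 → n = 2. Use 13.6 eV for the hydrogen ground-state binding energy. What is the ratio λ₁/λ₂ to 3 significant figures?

0.264

λ ∝ 1/ΔE ∝ 1/(1/n_f² − 1/n_i²), and the Z² and hc factors cancel in the ratio.
λ₁/λ₂ = (1/2² − 1/8²)/(1/1² − 1/3²) = 0.2344/0.8889 = 0.264.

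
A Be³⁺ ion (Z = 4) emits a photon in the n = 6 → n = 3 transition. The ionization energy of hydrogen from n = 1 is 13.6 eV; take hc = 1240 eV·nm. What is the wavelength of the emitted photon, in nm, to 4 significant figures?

For Z = 4 the level energies scale as Z², so the effective Rydberg energy is 13.6 × 16 = 217.6 eV.
ΔE = 217.6 × (1/3² − 1/6²) = 217.6 × 0.08333 = 18.13 eV.
λ = hc/ΔE = 1240 / 18.13 = 68.38 nm.

68.38 nm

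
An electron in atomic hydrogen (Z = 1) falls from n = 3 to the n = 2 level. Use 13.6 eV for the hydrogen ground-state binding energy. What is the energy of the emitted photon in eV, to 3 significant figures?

E_3 = −13.60/9 = −1.511 eV and E_2 = −13.60/4 = −3.400 eV.
The photon energy is |E_3 − E_2| = 1.89 eV.

1.89 eV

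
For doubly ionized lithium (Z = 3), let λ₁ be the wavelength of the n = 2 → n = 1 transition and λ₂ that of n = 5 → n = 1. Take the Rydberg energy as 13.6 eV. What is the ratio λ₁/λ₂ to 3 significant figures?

1.28

λ ∝ 1/ΔE ∝ 1/(1/n_f² − 1/n_i²), and the Z² and hc factors cancel in the ratio.
λ₁/λ₂ = (1/1² − 1/5²)/(1/1² − 1/2²) = 0.9600/0.7500 = 1.28.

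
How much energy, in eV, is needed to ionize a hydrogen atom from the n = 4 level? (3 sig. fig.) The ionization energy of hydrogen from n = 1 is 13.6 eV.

E_4 = −13.60/16 = −0.850 eV, so ionization (to E = 0) requires 0.850 eV.

0.850 eV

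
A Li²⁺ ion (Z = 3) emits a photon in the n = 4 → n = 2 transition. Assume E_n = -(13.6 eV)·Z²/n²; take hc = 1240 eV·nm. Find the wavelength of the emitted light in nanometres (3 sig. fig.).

For Z = 3 the level energies scale as Z², so the effective Rydberg energy is 13.6 × 9 = 122.4 eV.
ΔE = 122.4 × (1/2² − 1/4²) = 122.4 × 0.1875 = 22.95 eV.
λ = hc/ΔE = 1240 / 22.95 = 54.0 nm.

54.0 nm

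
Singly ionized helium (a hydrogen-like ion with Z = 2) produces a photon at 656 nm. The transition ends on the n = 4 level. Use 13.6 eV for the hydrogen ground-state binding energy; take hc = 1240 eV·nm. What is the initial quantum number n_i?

n_i = 6

The photon energy is ΔE = hc/λ = 1240 / 656 = 1.890 eV.
With Z = 2, ΔE = 54.40 × (1/n_f² − 1/n_i²), so 1/n_f² − 1/n_i² = 0.03475.
With n_f = 4: 1/n_i² = 1/16 − 0.03475 = 0.02775, so n_i ≈ 6.00.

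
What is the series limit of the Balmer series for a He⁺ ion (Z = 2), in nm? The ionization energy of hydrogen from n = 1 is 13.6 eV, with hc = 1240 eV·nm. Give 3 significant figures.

91.2 nm

The Balmer series has lower level n_f = 2; the series limit corresponds to n_i → ∞.
ΔE_max = 13.6 × 4 / 2² = 13.60 eV.
λ_min = 1240 / 13.60 = 91.2 nm.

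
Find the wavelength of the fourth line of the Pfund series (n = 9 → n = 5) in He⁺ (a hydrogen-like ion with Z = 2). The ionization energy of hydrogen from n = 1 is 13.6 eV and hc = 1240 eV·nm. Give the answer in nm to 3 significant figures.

The Pfund series terminates on n_f = 5; the fourth line has n_i = 5+4 = 9.
ΔE = 54.40 × (1/5² − 1/9²) = 1.504 eV.
λ = 1240 / 1.504 = 824 nm.

824 nm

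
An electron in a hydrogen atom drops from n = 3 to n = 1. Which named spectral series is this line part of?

Lyman

The series is set by the lower level: n_f = 1 is the Lyman series.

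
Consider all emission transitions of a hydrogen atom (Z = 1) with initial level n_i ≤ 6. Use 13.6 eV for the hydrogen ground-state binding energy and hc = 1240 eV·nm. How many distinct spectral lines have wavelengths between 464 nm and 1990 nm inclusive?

5

Enumerate all n_i → n_f pairs with 1 ≤ n_f < n_i ≤ 6 and compute λ = 1240 / [13.6·1·(1/n_f² − 1/n_i²)].
Lines falling in [464, 1990] nm: 4→2 (486.3 nm), 3→2 (656.5 nm), 6→3 (1094 nm), 5→3 (1282 nm), 4→3 (1876 nm).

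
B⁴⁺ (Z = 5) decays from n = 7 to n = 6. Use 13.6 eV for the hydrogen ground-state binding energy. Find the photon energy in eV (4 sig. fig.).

2.506 eV

The Bohr energies scale as Z², so for Z = 5: E_n = −340.0/n² eV.
E_7 = −340.0/49 = −6.939 eV and E_6 = −340.0/36 = −9.444 eV.
The photon energy is |E_7 − E_6| = 2.506 eV.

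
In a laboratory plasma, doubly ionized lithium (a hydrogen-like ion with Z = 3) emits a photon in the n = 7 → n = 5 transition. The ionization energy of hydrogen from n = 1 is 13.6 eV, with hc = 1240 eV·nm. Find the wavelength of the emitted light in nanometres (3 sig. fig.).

517 nm

For Z = 3 the level energies scale as Z², so the effective Rydberg energy is 13.6 × 9 = 122.4 eV.
ΔE = 122.4 × (1/5² − 1/7²) = 122.4 × 0.01959 = 2.398 eV.
λ = hc/ΔE = 1240 / 2.398 = 517 nm.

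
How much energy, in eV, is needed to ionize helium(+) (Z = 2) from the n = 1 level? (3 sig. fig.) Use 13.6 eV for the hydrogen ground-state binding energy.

E_n = −13.6 Z²/n² = −54.40/n² eV for Z = 2.
E_1 = −54.40/1 = −54.4 eV, so ionization (to E = 0) requires 54.4 eV.

54.4 eV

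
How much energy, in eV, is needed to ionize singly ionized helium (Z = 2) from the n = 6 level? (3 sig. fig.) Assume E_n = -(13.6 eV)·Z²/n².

1.51 eV

E_n = −13.6 Z²/n² = −54.40/n² eV for Z = 2.
E_6 = −54.40/36 = −1.51 eV, so ionization (to E = 0) requires 1.51 eV.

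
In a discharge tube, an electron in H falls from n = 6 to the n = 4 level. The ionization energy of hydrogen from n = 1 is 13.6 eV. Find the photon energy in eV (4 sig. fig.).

E_6 = −13.60/36 = −0.3778 eV and E_4 = −13.60/16 = −0.8500 eV.
The photon energy is |E_6 − E_4| = 0.4722 eV.

0.4722 eV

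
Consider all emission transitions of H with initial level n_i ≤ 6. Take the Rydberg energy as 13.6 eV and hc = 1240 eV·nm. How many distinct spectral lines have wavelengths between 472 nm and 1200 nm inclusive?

Enumerate all n_i → n_f pairs with 1 ≤ n_f < n_i ≤ 6 and compute λ = 1240 / [13.6·1·(1/n_f² − 1/n_i²)].
Lines falling in [472, 1200] nm: 4→2 (486.3 nm), 3→2 (656.5 nm), 6→3 (1094 nm).

3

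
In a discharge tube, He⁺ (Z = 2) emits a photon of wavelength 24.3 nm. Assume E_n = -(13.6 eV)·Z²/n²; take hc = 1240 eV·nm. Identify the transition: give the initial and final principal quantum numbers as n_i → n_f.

n_i = 4, n_f = 1

The photon energy is ΔE = hc/λ = 1240 / 24.3 = 51.03 eV.
With Z = 2, ΔE = 54.40 × (1/n_f² − 1/n_i²), so 1/n_f² − 1/n_i² = 0.9380.
Trying n_f = 1 gives 1/n_i² = 0.06197, i.e. n_i ≈ 4; this pair matches.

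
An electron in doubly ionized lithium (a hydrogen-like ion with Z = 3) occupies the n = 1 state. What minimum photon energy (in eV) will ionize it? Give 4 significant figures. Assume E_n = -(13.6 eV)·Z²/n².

122.4 eV

E_n = −13.6 Z²/n² = −122.4/n² eV for Z = 3.
E_1 = −122.4/1 = −122.4 eV, so ionization (to E = 0) requires 122.4 eV.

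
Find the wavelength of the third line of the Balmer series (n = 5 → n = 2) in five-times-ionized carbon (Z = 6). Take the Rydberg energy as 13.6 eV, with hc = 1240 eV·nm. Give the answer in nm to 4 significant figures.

The Balmer series terminates on n_f = 2; the third line has n_i = 2+3 = 5.
ΔE = 489.6 × (1/2² − 1/5²) = 102.8 eV.
λ = 1240 / 102.8 = 12.06 nm.

12.06 nm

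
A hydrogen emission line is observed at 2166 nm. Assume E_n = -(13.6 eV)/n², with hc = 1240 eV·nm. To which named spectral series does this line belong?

Brackett

ΔE = 1240/2166 = 0.5725 eV.
This matches 13.6 × (1/4² − 1/7²), so n_f = 4: the Brackett series.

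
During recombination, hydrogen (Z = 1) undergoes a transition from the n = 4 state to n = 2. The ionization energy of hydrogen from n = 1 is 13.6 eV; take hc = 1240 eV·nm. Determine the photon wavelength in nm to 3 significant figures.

486 nm

ΔE = 13.60 × (1/2² − 1/4²) = 13.60 × 0.1875 = 2.550 eV.
λ = hc/ΔE = 1240 / 2.550 = 486 nm.
This line belongs to the Balmer series.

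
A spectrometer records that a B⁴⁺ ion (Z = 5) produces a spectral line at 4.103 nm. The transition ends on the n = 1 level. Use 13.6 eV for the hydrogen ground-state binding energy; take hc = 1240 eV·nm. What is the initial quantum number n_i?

The photon energy is ΔE = hc/λ = 1240 / 4.103 = 302.2 eV.
With Z = 5, ΔE = 340.0 × (1/n_f² − 1/n_i²), so 1/n_f² − 1/n_i² = 0.8889.
With n_f = 1: 1/n_i² = 1/1 − 0.8889 = 0.1111, so n_i ≈ 3.00.

n_i = 3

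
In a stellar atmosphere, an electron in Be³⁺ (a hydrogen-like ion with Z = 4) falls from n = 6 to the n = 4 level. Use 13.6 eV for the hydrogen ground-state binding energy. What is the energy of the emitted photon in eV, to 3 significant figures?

The Bohr energies scale as Z², so for Z = 4: E_n = −217.6/n² eV.
E_6 = −217.6/36 = −6.044 eV and E_4 = −217.6/16 = −13.60 eV.
The photon energy is |E_6 − E_4| = 7.56 eV.

7.56 eV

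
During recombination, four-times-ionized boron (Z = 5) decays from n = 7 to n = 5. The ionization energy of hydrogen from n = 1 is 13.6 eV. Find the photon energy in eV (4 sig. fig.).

6.661 eV

The Bohr energies scale as Z², so for Z = 5: E_n = −340.0/n² eV.
E_7 = −340.0/49 = −6.939 eV and E_5 = −340.0/25 = −13.60 eV.
The photon energy is |E_7 − E_5| = 6.661 eV.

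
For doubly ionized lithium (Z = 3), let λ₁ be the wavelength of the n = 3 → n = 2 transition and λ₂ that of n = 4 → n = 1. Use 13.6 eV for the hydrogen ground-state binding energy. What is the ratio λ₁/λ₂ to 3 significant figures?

λ ∝ 1/ΔE ∝ 1/(1/n_f² − 1/n_i²), and the Z² and hc factors cancel in the ratio.
λ₁/λ₂ = (1/1² − 1/4²)/(1/2² − 1/3²) = 0.9375/0.1389 = 6.75.

6.75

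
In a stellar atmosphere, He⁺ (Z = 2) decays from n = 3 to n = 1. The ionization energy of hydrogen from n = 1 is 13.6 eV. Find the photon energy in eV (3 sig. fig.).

The Bohr energies scale as Z², so for Z = 2: E_n = −54.40/n² eV.
E_3 = −54.40/9 = −6.044 eV and E_1 = −54.40/1 = −54.40 eV.
The photon energy is |E_3 − E_1| = 48.4 eV.

48.4 eV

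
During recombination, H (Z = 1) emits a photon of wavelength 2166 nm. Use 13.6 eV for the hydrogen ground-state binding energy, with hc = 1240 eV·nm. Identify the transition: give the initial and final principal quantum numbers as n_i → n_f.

The photon energy is ΔE = hc/λ = 1240 / 2166 = 0.5725 eV.
With Z = 1, ΔE = 13.60 × (1/n_f² − 1/n_i²), so 1/n_f² − 1/n_i² = 0.04209.
Trying n_f = 4 gives 1/n_i² = 0.02041, i.e. n_i ≈ 7; this pair matches.

n_i = 7, n_f = 4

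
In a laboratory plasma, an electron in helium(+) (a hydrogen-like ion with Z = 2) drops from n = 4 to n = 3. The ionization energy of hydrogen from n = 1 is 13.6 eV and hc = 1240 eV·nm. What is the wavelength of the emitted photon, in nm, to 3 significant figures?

For Z = 2 the level energies scale as Z², so the effective Rydberg energy is 13.6 × 4 = 54.40 eV.
ΔE = 54.40 × (1/3² − 1/4²) = 54.40 × 0.04861 = 2.644 eV.
λ = hc/ΔE = 1240 / 2.644 = 469 nm.

469 nm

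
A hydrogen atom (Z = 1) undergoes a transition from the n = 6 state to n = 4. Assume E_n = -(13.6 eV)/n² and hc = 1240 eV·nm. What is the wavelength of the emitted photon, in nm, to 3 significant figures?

ΔE = 13.60 × (1/4² − 1/6²) = 13.60 × 0.03472 = 0.4722 eV.
λ = hc/ΔE = 1240 / 0.4722 = 2630 nm.
This line belongs to the Brackett series.

2630 nm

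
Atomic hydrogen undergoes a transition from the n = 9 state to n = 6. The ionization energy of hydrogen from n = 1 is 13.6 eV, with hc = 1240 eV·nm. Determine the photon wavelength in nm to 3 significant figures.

ΔE = 13.60 × (1/6² − 1/9²) = 13.60 × 0.01543 = 0.2099 eV.
λ = hc/ΔE = 1240 / 0.2099 = 5910 nm.

5910 nm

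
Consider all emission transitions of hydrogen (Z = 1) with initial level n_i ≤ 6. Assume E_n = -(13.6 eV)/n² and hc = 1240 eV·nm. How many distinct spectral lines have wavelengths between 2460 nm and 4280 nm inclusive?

Enumerate all n_i → n_f pairs with 1 ≤ n_f < n_i ≤ 6 and compute λ = 1240 / [13.6·1·(1/n_f² − 1/n_i²)].
Lines falling in [2460, 4280] nm: 6→4 (2626 nm), 5→4 (4052 nm).

2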